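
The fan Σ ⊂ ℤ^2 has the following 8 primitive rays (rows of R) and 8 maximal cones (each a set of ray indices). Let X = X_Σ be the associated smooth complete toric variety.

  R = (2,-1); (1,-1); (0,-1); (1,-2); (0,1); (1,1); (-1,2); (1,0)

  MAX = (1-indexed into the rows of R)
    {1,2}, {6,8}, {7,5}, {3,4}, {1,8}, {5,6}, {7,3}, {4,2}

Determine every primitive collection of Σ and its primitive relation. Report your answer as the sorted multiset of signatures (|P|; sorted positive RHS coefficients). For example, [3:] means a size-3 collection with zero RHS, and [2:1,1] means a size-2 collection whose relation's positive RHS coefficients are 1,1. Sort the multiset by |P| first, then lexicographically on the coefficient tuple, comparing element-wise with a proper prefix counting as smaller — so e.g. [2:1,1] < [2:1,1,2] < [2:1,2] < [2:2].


Primitive collections (20):

  P = {3,5}:  v_{3} + v_{5} = 0  so sig = [2:]
  P = {4,7}:  v_{4} + v_{7} = 0  so sig = [2:]
  P = {1,7}:  v_{1} + v_{7} = v_{6}  so sig = [2:1]
  P = {2,3}:  v_{2} + v_{3} = v_{4}  so sig = [2:1]
  P = {2,5}:  v_{2} + v_{5} = v_{8}  so sig = [2:1]
  P = {2,7}:  v_{2} + v_{7} = v_{5}  so sig = [2:1]
  P = {2,8}:  v_{2} + v_{8} = v_{1}  so sig = [2:1]
  P = {3,6}:  v_{3} + v_{6} = v_{8}  so sig = [2:1]
  P = {3,8}:  v_{3} + v_{8} = v_{2}  so sig = [2:1]
  P = {4,5}:  v_{4} + v_{5} = v_{2}  so sig = [2:1]
  P = {4,6}:  v_{4} + v_{6} = v_{1}  so sig = [2:1]
  P = {5,8}:  v_{5} + v_{8} = v_{6}  so sig = [2:1]
  P = {1,3}:  v_{1} + v_{3} = 2·v_{2}  so sig = [2:2]
  P = {1,5}:  v_{1} + v_{5} = 2·v_{8}  so sig = [2:2]
  P = {2,6}:  v_{2} + v_{6} = 2·v_{8}  so sig = [2:2]
  P = {4,8}:  v_{4} + v_{8} = 2·v_{2}  so sig = [2:2]
  P = {7,8}:  v_{7} + v_{8} = 2·v_{5}  so sig = [2:2]
  P = {1,4}:  v_{1} + v_{4} = 3·v_{2}  so sig = [2:3]
  P = {1,6}:  v_{1} + v_{6} = 3·v_{8}  so sig = [2:3]
  P = {6,7}:  v_{6} + v_{7} = 3·v_{5}  so sig = [2:3]

Sorted signature multiset PRS(X):
[[2:], [2:], [2:1], [2:1], [2:1], [2:1], [2:1], [2:1], [2:1], [2:1], [2:1], [2:1], [2:2], [2:2], [2:2], [2:2], [2:2], [2:3], [2:3], [2:3]]


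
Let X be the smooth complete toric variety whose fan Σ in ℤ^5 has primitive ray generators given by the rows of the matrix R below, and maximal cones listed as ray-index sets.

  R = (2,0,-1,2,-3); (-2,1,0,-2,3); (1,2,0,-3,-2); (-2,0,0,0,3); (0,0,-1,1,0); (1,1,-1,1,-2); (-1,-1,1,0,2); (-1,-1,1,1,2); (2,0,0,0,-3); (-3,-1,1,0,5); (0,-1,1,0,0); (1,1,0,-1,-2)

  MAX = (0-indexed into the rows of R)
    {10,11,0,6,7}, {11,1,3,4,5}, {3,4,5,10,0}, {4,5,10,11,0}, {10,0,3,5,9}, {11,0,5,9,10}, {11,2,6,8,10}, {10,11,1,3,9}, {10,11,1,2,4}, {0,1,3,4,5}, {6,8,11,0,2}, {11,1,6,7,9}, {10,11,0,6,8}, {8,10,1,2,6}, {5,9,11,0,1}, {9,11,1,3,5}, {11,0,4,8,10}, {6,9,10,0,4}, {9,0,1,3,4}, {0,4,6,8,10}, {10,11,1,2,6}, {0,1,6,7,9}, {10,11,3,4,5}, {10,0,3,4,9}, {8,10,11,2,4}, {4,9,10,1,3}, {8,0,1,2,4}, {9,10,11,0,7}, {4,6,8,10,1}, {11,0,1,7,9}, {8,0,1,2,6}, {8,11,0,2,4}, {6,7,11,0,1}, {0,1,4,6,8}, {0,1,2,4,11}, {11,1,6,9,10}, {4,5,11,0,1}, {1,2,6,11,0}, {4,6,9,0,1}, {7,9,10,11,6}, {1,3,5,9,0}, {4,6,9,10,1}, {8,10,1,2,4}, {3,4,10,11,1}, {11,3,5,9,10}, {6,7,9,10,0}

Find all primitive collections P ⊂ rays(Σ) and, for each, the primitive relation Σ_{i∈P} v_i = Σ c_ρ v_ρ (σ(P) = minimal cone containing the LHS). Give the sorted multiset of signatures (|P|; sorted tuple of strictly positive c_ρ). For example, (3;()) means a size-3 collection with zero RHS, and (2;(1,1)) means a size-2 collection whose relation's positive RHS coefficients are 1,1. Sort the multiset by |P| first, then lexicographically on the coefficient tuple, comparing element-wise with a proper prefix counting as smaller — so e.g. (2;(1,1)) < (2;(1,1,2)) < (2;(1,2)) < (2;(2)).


24 collections generate NE(X_Σ); each relation:

  P = {3,8}:  v_{3} + v_{8} = 0  →  sig = (2;())
  P = {3,6}:  v_{3} + v_{6} = v_{9}  →  sig = (2;(1))
  P = {8,9}:  v_{8} + v_{9} = v_{6}  →  sig = (2;(1))
  P = {2,3}:  v_{2} + v_{3} = v_{1} + v_{11}  →  sig = (2;(1,1))
  P = {4,7}:  v_{4} + v_{7} = v_{0} + v_{9}  →  sig = (2;(1,1))
  P = {5,8}:  v_{5} + v_{8} = v_{0} + v_{11}  →  sig = (2;(1,1))
  P = {2,9}:  v_{2} + v_{9} = v_{1} + v_{6} + v_{11}  →  sig = (2;(1,1,1))
  P = {5,6}:  v_{5} + v_{6} = v_{0} + v_{9} + v_{11}  →  sig = (2;(1,1,1))
  P = {2,5}:  v_{2} + v_{5} = v_{0} + v_{1} + 2·v_{11}  →  sig = (2;(1,1,2))
  P = {3,7}:  v_{3} + v_{7} = v_{0} + 2·v_{9} + v_{11}  →  sig = (2;(1,1,2))
  P = {7,8}:  v_{7} + v_{8} = v_{0} + 2·v_{6} + v_{11}  →  sig = (2;(1,1,2))
  P = {2,7}:  v_{2} + v_{7} = v_{0} + v_{1} + 2·v_{6} + 2·v_{11}  →  sig = (2;(1,1,2,2))
  P = {5,7}:  v_{5} + v_{7} = 2·v_{0} + 2·v_{9} + 2·v_{11}  →  sig = (2;(2,2,2))
  P = {0,1,10}:  v_{0} + v_{1} + v_{10} = 0  →  sig = (3;())
  P = {4,6,11}:  v_{4} + v_{6} + v_{11} = 0  →  sig = (3;())
  P = {0,3,11}:  v_{0} + v_{3} + v_{11} = v_{5}  →  sig = (3;(1))
  P = {1,8,11}:  v_{1} + v_{8} + v_{11} = v_{2}  →  sig = (3;(1))
  P = {4,9,11}:  v_{4} + v_{9} + v_{11} = v_{3}  →  sig = (3;(1))
  P = {0,2,10}:  v_{0} + v_{2} + v_{10} = v_{8} + v_{11}  →  sig = (3;(1,1))
  P = {1,5,10}:  v_{1} + v_{5} + v_{10} = v_{3} + v_{11}  →  sig = (3;(1,1))
  P = {2,4,6}:  v_{2} + v_{4} + v_{6} = v_{1} + v_{8}  →  sig = (3;(1,1))
  P = {1,7,10}:  v_{1} + v_{7} + v_{10} = v_{6} + v_{9} + v_{11}  →  sig = (3;(1,1,1))
  P = {4,5,9}:  v_{4} + v_{5} + v_{9} = v_{0} + 2·v_{3}  →  sig = (3;(1,2))
  P = {0,6,9,11}:  v_{0} + v_{6} + v_{9} + v_{11} = v_{7}  →  sig = (4;(1))

Sorted signature multiset PRS(X):
[(2;()), (2;(1)), (2;(1)), (2;(1,1)), (2;(1,1)), (2;(1,1)), (2;(1,1,1)), (2;(1,1,1)), (2;(1,1,2)), (2;(1,1,2)), (2;(1,1,2)), (2;(1,1,2,2)), (2;(2,2,2)), (3;()), (3;()), (3;(1)), (3;(1)), (3;(1)), (3;(1,1)), (3;(1,1)), (3;(1,1)), (3;(1,1,1)), (3;(1,2)), (4;(1))]


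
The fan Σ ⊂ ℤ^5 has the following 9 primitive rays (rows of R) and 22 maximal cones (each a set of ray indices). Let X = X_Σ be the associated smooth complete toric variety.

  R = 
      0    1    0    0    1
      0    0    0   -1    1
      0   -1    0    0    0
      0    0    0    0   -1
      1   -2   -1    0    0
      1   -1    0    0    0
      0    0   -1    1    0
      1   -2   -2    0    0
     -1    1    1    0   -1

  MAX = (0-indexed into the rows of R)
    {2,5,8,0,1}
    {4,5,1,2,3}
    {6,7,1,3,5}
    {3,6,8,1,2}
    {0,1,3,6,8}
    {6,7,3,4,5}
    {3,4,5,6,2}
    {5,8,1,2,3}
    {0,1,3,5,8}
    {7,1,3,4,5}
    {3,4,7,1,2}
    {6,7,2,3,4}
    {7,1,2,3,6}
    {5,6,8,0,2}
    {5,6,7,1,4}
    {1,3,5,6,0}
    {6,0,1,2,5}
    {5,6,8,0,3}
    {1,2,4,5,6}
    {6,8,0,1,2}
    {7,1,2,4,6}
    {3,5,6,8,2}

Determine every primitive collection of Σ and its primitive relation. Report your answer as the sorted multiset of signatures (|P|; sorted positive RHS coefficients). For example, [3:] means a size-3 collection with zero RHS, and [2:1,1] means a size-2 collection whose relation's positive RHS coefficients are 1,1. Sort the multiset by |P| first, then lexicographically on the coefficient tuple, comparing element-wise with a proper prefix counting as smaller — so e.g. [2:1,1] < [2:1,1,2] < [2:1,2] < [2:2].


Primitive collections (9):

  • {4,8}:  v_{4} + v_{8} = v_{2} + v_{3}  →  sig = [2:1,1]
  • {0,4}:  v_{0} + v_{4} = v_{1} + v_{5} + v_{6}  →  sig = [2:1,1,1]
  • {7,8}:  v_{7} + v_{8} = v_{1} + v_{2} + 2·v_{3} + v_{6}  →  sig = [2:1,1,1,2]
  • {0,7}:  v_{0} + v_{7} = 2·v_{1} + v_{3} + v_{5} + 2·v_{6}  →  sig = [2:1,1,2,2]
  • {0,2,3}:  v_{0} + v_{2} + v_{3} = 0  →  sig = [3:]
  • {2,5,7}:  v_{2} + v_{5} + v_{7} = 2·v_{4}  →  sig = [3:2]
  • {1,5,6,8}:  v_{1} + v_{5} + v_{6} + v_{8} = 0  →  sig = [4:]
  • {1,3,4,6}:  v_{1} + v_{3} + v_{4} + v_{6} = v_{7}  →  sig = [4:1]
  • {1,2,3,5,6}:  v_{1} + v_{2} + v_{3} + v_{5} + v_{6} = v_{4}  →  sig = [5:1]

Signatures (|P|; sorted positive RHS coefficients), sorted:
[[2:1,1], [2:1,1,1], [2:1,1,1,2], [2:1,1,2,2], [3:], [3:2], [4:], [4:1], [5:1]]


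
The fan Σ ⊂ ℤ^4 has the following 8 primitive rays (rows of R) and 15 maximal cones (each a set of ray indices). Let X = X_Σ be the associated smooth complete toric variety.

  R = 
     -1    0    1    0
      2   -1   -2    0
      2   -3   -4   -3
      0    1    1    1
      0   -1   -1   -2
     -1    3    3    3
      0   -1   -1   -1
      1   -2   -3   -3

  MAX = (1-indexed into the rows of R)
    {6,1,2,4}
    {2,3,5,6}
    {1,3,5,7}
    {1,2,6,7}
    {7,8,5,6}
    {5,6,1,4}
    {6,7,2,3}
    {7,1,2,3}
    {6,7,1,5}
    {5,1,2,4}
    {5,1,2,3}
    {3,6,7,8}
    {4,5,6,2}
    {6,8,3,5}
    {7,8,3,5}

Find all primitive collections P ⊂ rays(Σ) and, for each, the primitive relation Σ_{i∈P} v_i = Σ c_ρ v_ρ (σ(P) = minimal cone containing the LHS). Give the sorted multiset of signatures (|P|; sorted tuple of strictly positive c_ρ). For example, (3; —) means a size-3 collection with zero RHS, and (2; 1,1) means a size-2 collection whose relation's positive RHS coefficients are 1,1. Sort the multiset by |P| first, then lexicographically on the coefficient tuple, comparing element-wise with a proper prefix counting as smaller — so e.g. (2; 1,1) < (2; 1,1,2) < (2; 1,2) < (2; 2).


Primitive collections (9):

  • {4,7}:  v_{4} + v_{7} = 0 ; sig = (2; —)
  • {1,8}:  v_{1} + v_{8} = v_{5} + v_{7} ; sig = (2; 1,1)
  • {3,4}:  v_{3} + v_{4} = v_{2} + v_{5} ; sig = (2; 1,1)
  • {4,8}:  v_{4} + v_{8} = v_{3} + v_{5} + v_{6} ; sig = (2; 1,1,1)
  • {2,8}:  v_{2} + v_{8} = 2·v_{3} + v_{6} ; sig = (2; 1,2)
  • {1,3,6}:  v_{1} + v_{3} + v_{6} = 0 ; sig = (3; —)
  • {2,5,7}:  v_{2} + v_{5} + v_{7} = v_{3} ; sig = (3; 1)
  • {1,2,5,6}:  v_{1} + v_{2} + v_{5} + v_{6} = v_{4} ; sig = (4; 1)
  • {3,5,6,7}:  v_{3} + v_{5} + v_{6} + v_{7} = v_{8} ; sig = (4; 1)

Sorted signature multiset PRS(X):
[(2; —), (2; 1,1), (2; 1,1), (2; 1,1,1), (2; 1,2), (3; —), (3; 1), (4; 1), (4; 1)]


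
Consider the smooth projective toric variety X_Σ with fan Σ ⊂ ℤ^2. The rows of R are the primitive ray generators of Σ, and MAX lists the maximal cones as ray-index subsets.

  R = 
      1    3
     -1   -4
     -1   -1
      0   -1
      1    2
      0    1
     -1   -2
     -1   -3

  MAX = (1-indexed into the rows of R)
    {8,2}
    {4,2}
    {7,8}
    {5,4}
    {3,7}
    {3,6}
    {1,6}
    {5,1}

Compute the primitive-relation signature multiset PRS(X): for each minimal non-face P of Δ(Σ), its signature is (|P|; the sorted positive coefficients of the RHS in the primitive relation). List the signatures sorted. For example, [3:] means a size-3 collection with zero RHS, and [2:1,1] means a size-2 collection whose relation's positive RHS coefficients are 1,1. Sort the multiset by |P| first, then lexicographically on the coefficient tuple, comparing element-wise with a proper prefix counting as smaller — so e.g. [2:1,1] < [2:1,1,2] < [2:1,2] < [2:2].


|primitive collections| = 20. Relations:

  P = {1,8}:  v_{1} + v_{8} = 0  so sig = [2:]
  P = {4,6}:  v_{4} + v_{6} = 0  so sig = [2:]
  P = {5,7}:  v_{5} + v_{7} = 0  so sig = [2:]
  P = {1,2}:  v_{1} + v_{2} = v_{4}  so sig = [2:1]
  P = {1,4}:  v_{1} + v_{4} = v_{5}  so sig = [2:1]
  P = {1,7}:  v_{1} + v_{7} = v_{6}  so sig = [2:1]
  P = {2,6}:  v_{2} + v_{6} = v_{8}  so sig = [2:1]
  P = {3,4}:  v_{3} + v_{4} = v_{7}  so sig = [2:1]
  P = {3,5}:  v_{3} + v_{5} = v_{6}  so sig = [2:1]
  P = {4,7}:  v_{4} + v_{7} = v_{8}  so sig = [2:1]
  P = {4,8}:  v_{4} + v_{8} = v_{2}  so sig = [2:1]
  P = {5,6}:  v_{5} + v_{6} = v_{1}  so sig = [2:1]
  P = {5,8}:  v_{5} + v_{8} = v_{4}  so sig = [2:1]
  P = {6,7}:  v_{6} + v_{7} = v_{3}  so sig = [2:1]
  P = {6,8}:  v_{6} + v_{8} = v_{7}  so sig = [2:1]
  P = {2,3}:  v_{2} + v_{3} = v_{7} + v_{8}  so sig = [2:1,1]
  P = {1,3}:  v_{1} + v_{3} = 2·v_{6}  so sig = [2:2]
  P = {2,5}:  v_{2} + v_{5} = 2·v_{4}  so sig = [2:2]
  P = {2,7}:  v_{2} + v_{7} = 2·v_{8}  so sig = [2:2]
  P = {3,8}:  v_{3} + v_{8} = 2·v_{7}  so sig = [2:2]

Signatures (|P|; sorted positive RHS coefficients), sorted:
{ [2:] ×3,  [2:1] ×12,  [2:1,1],  [2:2] ×4 }


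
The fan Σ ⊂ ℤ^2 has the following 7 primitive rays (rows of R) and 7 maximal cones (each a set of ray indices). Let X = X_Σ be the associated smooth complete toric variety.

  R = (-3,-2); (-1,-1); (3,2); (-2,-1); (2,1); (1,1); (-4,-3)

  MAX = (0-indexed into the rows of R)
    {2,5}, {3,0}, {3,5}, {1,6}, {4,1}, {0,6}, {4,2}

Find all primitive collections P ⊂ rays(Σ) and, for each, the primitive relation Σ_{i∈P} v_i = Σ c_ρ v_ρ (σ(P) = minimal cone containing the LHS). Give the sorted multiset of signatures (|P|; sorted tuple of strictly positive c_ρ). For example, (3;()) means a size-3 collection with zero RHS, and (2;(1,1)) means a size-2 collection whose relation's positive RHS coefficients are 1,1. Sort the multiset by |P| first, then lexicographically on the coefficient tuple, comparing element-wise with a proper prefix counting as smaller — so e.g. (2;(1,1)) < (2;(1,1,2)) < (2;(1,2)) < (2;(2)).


The 14 primitive collections of Σ (r=7, n=2):

  {0,2}:  v_{0} + v_{2} = 0  so sig = (2;())
  {1,5}:  v_{1} + v_{5} = 0  so sig = (2;())
  {3,4}:  v_{3} + v_{4} = 0  so sig = (2;())
  {0,1}:  v_{0} + v_{1} = v_{6}  so sig = (2;(1))
  {0,4}:  v_{0} + v_{4} = v_{1}  so sig = (2;(1))
  {0,5}:  v_{0} + v_{5} = v_{3}  so sig = (2;(1))
  {1,2}:  v_{1} + v_{2} = v_{4}  so sig = (2;(1))
  {1,3}:  v_{1} + v_{3} = v_{0}  so sig = (2;(1))
  {2,3}:  v_{2} + v_{3} = v_{5}  so sig = (2;(1))
  {2,6}:  v_{2} + v_{6} = v_{1}  so sig = (2;(1))
  {4,5}:  v_{4} + v_{5} = v_{2}  so sig = (2;(1))
  {5,6}:  v_{5} + v_{6} = v_{0}  so sig = (2;(1))
  {3,6}:  v_{3} + v_{6} = 2·v_{0}  so sig = (2;(2))
  {4,6}:  v_{4} + v_{6} = 2·v_{1}  so sig = (2;(2))

so the primitive-relation signature multiset is
{ (2;()) ×3,  (2;(1)) ×9,  (2;(2)) ×2 }


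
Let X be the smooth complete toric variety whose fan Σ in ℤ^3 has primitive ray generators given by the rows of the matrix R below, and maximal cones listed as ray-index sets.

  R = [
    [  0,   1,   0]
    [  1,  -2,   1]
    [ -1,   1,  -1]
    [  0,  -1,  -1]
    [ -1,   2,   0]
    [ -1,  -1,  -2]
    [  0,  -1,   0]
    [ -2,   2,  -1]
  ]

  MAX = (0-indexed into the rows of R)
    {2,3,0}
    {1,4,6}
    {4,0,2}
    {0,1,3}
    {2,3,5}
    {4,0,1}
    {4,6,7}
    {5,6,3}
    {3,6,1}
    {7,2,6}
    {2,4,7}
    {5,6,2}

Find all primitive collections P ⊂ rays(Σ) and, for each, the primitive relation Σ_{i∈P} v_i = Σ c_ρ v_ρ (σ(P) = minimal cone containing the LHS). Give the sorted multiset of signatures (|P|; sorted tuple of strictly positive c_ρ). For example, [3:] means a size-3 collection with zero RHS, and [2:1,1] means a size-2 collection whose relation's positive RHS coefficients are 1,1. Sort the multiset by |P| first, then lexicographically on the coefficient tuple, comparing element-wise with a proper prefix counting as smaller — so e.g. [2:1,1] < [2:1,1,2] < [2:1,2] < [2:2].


The 12 primitive collections of Σ (r=8, n=3):

  P = {0,6}:  v_{0} + v_{6} = 0  ⟹  sig = [2:]
  P = {1,2}:  v_{1} + v_{2} = v_{6}  ⟹  sig = [2:1]
  P = {3,4}:  v_{3} + v_{4} = v_{2}  ⟹  sig = [2:1]
  P = {0,5}:  v_{0} + v_{5} = v_{2} + v_{3}  ⟹  sig = [2:1,1]
  P = {0,7}:  v_{0} + v_{7} = v_{2} + v_{4}  ⟹  sig = [2:1,1]
  P = {1,5}:  v_{1} + v_{5} = v_{3} + 2·v_{6}  ⟹  sig = [2:1,2]
  P = {1,7}:  v_{1} + v_{7} = v_{4} + 2·v_{6}  ⟹  sig = [2:1,2]
  P = {3,7}:  v_{3} + v_{7} = 2·v_{2} + v_{6}  ⟹  sig = [2:1,2]
  P = {4,5}:  v_{4} + v_{5} = 2·v_{2} + v_{6}  ⟹  sig = [2:1,2]
  P = {5,7}:  v_{5} + v_{7} = 3·v_{2} + 2·v_{6}  ⟹  sig = [2:2,3]
  P = {2,3,6}:  v_{2} + v_{3} + v_{6} = v_{5}  ⟹  sig = [3:1]
  P = {2,4,6}:  v_{2} + v_{4} + v_{6} = v_{7}  ⟹  sig = [3:1]

so the primitive-relation signature multiset is
    |P|=2: 10 collections, coeffs (), (1), (1), (1,1), (1,1), (1,2), (1,2), (1,2), (1,2), (2,3)
    |P|=3: 2 collections, coeffs (1), (1)


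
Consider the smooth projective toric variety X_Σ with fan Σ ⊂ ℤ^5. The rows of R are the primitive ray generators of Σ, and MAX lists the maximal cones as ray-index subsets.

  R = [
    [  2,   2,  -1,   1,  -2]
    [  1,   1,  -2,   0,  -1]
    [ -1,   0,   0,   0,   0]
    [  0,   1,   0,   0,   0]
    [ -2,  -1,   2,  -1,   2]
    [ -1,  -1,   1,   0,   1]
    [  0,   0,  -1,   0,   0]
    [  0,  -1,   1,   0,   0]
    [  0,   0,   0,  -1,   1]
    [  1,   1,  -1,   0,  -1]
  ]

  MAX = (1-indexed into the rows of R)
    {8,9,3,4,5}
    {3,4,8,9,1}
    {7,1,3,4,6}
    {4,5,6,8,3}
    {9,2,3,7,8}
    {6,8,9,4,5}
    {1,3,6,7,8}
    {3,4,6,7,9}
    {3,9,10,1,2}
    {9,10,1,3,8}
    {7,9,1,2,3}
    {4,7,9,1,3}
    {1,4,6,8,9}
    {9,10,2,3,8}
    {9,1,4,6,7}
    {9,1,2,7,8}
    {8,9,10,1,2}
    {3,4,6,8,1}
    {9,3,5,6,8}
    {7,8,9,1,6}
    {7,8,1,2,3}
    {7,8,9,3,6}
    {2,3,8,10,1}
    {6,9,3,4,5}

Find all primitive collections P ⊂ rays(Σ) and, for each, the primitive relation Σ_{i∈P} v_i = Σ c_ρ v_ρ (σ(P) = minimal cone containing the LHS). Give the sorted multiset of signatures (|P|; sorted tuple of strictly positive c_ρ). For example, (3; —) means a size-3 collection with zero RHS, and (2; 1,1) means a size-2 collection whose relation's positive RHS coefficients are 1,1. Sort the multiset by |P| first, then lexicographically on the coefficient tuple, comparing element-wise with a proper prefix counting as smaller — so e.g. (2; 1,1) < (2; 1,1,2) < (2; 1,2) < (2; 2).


14 minimal non-faces of Δ(Σ) (on 10 rays):

  {6,10}:  v_{6} + v_{10} = 0  ⟹  sig = (2; —)
  {2,6}:  v_{2} + v_{6} = v_{7}  ⟹  sig = (2; 1)
  {7,10}:  v_{7} + v_{10} = v_{2}  ⟹  sig = (2; 1)
  {2,5}:  v_{2} + v_{5} = v_{3} + v_{9}  ⟹  sig = (2; 1,1)
  {4,10}:  v_{4} + v_{10} = v_{1} + v_{3} + v_{9}  ⟹  sig = (2; 1,1,1)
  {5,7}:  v_{5} + v_{7} = v_{3} + v_{6} + v_{9}  ⟹  sig = (2; 1,1,1)
  {2,4}:  v_{2} + v_{4} = v_{1} + v_{3} + v_{7} + v_{9}  ⟹  sig = (2; 1,1,1,1)
  {5,10}:  v_{5} + v_{10} = v_{3} + v_{4} + v_{8} + v_{9}  ⟹  sig = (2; 1,1,1,1)
  {1,5}:  v_{1} + v_{5} = 2·v_{4} + v_{8}  ⟹  sig = (2; 1,2)
  {4,7,8}:  v_{4} + v_{7} + v_{8} = 0  ⟹  sig = (3; —)
  {1,3,6,9}:  v_{1} + v_{3} + v_{6} + v_{9} = v_{4}  ⟹  sig = (4; 1)
  {1,3,7,8,9}:  v_{1} + v_{3} + v_{7} + v_{8} + v_{9} = v_{10}  ⟹  sig = (5; 1)
  {3,4,6,8,9}:  v_{3} + v_{4} + v_{6} + v_{8} + v_{9} = v_{5}  ⟹  sig = (5; 1)
  {1,2,3,8,9}:  v_{1} + v_{2} + v_{3} + v_{8} + v_{9} = 2·v_{10}  ⟹  sig = (5; 2)

Signatures (|P|; sorted positive RHS coefficients), sorted:
{ (2; —),  (2; 1) ×2,  (2; 1,1),  (2; 1,1,1) ×2,  (2; 1,1,1,1) ×2,  (2; 1,2),  (3; —),  (4; 1),  (5; 1) ×2,  (5; 2) }


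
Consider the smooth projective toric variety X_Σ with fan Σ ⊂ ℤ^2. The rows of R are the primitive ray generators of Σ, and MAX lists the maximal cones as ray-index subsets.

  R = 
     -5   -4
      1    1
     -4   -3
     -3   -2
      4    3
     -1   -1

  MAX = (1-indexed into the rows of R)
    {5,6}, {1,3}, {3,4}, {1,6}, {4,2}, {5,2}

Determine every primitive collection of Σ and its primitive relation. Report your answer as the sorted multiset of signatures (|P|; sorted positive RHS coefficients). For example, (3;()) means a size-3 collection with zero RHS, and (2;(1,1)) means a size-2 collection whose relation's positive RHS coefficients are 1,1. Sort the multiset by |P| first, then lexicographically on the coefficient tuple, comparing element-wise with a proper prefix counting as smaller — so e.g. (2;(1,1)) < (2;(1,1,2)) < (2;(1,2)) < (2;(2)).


The 9 primitive collections of Σ (r=6, n=2):

  P = {2,6}:  v_{2} + v_{6} = 0  ⟹  sig = (2;())
  P = {3,5}:  v_{3} + v_{5} = 0  ⟹  sig = (2;())
  P = {1,2}:  v_{1} + v_{2} = v_{3}  ⟹  sig = (2;(1))
  P = {1,5}:  v_{1} + v_{5} = v_{6}  ⟹  sig = (2;(1))
  P = {2,3}:  v_{2} + v_{3} = v_{4}  ⟹  sig = (2;(1))
  P = {3,6}:  v_{3} + v_{6} = v_{1}  ⟹  sig = (2;(1))
  P = {4,5}:  v_{4} + v_{5} = v_{2}  ⟹  sig = (2;(1))
  P = {4,6}:  v_{4} + v_{6} = v_{3}  ⟹  sig = (2;(1))
  P = {1,4}:  v_{1} + v_{4} = 2·v_{3}  ⟹  sig = (2;(2))

Signatures (|P|; sorted positive RHS coefficients), sorted:
    (2;())
    (2;())
    (2;(1))
    (2;(1))
    (2;(1))
    (2;(1))
    (2;(1))
    (2;(1))
    (2;(2))


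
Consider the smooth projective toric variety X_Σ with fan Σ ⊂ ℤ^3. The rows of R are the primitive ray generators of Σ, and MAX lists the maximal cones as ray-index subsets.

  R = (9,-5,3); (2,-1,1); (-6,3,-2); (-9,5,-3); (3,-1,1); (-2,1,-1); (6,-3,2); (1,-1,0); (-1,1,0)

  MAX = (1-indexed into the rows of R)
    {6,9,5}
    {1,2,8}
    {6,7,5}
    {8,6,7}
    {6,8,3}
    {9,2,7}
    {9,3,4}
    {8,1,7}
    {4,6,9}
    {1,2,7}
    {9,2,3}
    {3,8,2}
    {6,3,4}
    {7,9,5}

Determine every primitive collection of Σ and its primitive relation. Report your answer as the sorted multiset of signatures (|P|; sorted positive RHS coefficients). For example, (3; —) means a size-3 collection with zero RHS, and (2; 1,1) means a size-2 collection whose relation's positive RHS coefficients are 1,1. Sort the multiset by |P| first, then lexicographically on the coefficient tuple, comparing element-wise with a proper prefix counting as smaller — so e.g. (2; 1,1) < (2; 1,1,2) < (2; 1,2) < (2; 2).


Σ has 18 primitive collections:

  P={1,4}:  v_{1} + v_{4} = 0  ⟹  sig = (2; —)
  P={2,6}:  v_{2} + v_{6} = 0  ⟹  sig = (2; —)
  P={3,7}:  v_{3} + v_{7} = 0  ⟹  sig = (2; —)
  P={8,9}:  v_{8} + v_{9} = 0  ⟹  sig = (2; —)
  P={1,3}:  v_{1} + v_{3} = v_{2} + v_{8}  ⟹  sig = (2; 1,1)
  P={1,6}:  v_{1} + v_{6} = v_{7} + v_{8}  ⟹  sig = (2; 1,1)
  P={1,9}:  v_{1} + v_{9} = v_{2} + v_{7}  ⟹  sig = (2; 1,1)
  P={2,4}:  v_{2} + v_{4} = v_{3} + v_{9}  ⟹  sig = (2; 1,1)
  P={2,5}:  v_{2} + v_{5} = v_{7} + v_{9}  ⟹  sig = (2; 1,1)
  P={3,5}:  v_{3} + v_{5} = v_{6} + v_{9}  ⟹  sig = (2; 1,1)
  P={4,7}:  v_{4} + v_{7} = v_{6} + v_{9}  ⟹  sig = (2; 1,1)
  P={4,8}:  v_{4} + v_{8} = v_{3} + v_{6}  ⟹  sig = (2; 1,1)
  P={5,8}:  v_{5} + v_{8} = v_{6} + v_{7}  ⟹  sig = (2; 1,1)
  P={1,5}:  v_{1} + v_{5} = 2·v_{7}  ⟹  sig = (2; 2)
  P={4,5}:  v_{4} + v_{5} = 2·v_{6} + 2·v_{9}  ⟹  sig = (2; 2,2)
  P={2,7,8}:  v_{2} + v_{7} + v_{8} = v_{1}  ⟹  sig = (3; 1)
  P={3,6,9}:  v_{3} + v_{6} + v_{9} = v_{4}  ⟹  sig = (3; 1)
  P={6,7,9}:  v_{6} + v_{7} + v_{9} = v_{5}  ⟹  sig = (3; 1)

Sorted signature multiset PRS(X):
[(2; —), (2; —), (2; —), (2; —), (2; 1,1), (2; 1,1), (2; 1,1), (2; 1,1), (2; 1,1), (2; 1,1), (2; 1,1), (2; 1,1), (2; 1,1), (2; 2), (2; 2,2), (3; 1), (3; 1), (3; 1)]


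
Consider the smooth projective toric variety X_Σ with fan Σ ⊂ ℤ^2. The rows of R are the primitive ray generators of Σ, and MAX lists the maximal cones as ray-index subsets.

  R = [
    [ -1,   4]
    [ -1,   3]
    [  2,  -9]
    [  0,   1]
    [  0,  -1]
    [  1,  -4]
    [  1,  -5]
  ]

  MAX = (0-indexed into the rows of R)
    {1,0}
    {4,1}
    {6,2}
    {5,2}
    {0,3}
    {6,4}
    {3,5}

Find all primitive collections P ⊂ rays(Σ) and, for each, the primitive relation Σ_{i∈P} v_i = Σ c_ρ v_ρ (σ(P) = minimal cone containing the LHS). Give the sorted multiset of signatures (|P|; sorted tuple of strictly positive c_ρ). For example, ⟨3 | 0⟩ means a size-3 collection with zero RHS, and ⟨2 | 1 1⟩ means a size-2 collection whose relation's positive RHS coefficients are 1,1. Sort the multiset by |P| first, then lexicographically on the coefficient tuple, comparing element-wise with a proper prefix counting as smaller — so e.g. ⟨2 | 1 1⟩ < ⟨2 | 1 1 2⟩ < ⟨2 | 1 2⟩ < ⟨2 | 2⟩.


Minimal non-faces — 14 found among 7 rays, 7 max cones:

  • {0,5}:  v_{0} + v_{5} = 0  ⇒ sig = ⟨2 | 0⟩
  • {3,4}:  v_{3} + v_{4} = 0  ⇒ sig = ⟨2 | 0⟩
  • {0,2}:  v_{0} + v_{2} = v_{6}  ⇒ sig = ⟨2 | 1⟩
  • {0,4}:  v_{0} + v_{4} = v_{1}  ⇒ sig = ⟨2 | 1⟩
  • {0,6}:  v_{0} + v_{6} = v_{4}  ⇒ sig = ⟨2 | 1⟩
  • {1,3}:  v_{1} + v_{3} = v_{0}  ⇒ sig = ⟨2 | 1⟩
  • {1,5}:  v_{1} + v_{5} = v_{4}  ⇒ sig = ⟨2 | 1⟩
  • {3,6}:  v_{3} + v_{6} = v_{5}  ⇒ sig = ⟨2 | 1⟩
  • {4,5}:  v_{4} + v_{5} = v_{6}  ⇒ sig = ⟨2 | 1⟩
  • {5,6}:  v_{5} + v_{6} = v_{2}  ⇒ sig = ⟨2 | 1⟩
  • {1,2}:  v_{1} + v_{2} = v_{4} + v_{6}  ⇒ sig = ⟨2 | 1 1⟩
  • {1,6}:  v_{1} + v_{6} = 2·v_{4}  ⇒ sig = ⟨2 | 2⟩
  • {2,3}:  v_{2} + v_{3} = 2·v_{5}  ⇒ sig = ⟨2 | 2⟩
  • {2,4}:  v_{2} + v_{4} = 2·v_{6}  ⇒ sig = ⟨2 | 2⟩

Signatures (|P|; sorted positive RHS coefficients), sorted:
    ⟨2 | 0⟩
    ⟨2 | 0⟩
    ⟨2 | 1⟩
    ⟨2 | 1⟩
    ⟨2 | 1⟩
    ⟨2 | 1⟩
    ⟨2 | 1⟩
    ⟨2 | 1⟩
    ⟨2 | 1⟩
    ⟨2 | 1⟩
    ⟨2 | 1 1⟩
    ⟨2 | 2⟩
    ⟨2 | 2⟩
    ⟨2 | 2⟩


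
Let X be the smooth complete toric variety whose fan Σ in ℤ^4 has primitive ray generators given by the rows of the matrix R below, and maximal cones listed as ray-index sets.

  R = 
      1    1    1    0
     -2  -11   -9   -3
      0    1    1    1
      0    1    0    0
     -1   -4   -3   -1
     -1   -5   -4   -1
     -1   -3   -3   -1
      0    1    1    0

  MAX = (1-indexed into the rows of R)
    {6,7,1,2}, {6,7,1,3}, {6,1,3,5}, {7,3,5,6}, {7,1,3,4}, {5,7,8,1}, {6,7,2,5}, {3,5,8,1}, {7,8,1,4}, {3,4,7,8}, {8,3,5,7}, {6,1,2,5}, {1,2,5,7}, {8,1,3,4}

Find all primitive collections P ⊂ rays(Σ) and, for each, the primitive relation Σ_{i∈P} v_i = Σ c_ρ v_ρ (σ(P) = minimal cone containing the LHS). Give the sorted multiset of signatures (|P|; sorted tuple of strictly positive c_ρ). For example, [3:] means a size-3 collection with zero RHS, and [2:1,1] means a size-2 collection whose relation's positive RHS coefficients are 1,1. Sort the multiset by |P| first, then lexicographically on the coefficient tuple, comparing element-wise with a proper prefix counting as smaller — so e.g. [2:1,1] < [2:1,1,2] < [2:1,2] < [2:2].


9 collections generate NE(X_Σ); each relation:

  • {4,5}:  v_{4} + v_{5} = v_{7} — sig = [2:1]
  • {6,8}:  v_{6} + v_{8} = v_{5} — sig = [2:1]
  • {2,4}:  v_{2} + v_{4} = v_{1} + v_{6} + 2·v_{7} — sig = [2:1,1,2]
  • {2,8}:  v_{2} + v_{8} = v_{1} + 2·v_{5} + v_{7} — sig = [2:1,1,2]
  • {4,6}:  v_{4} + v_{6} = v_{1} + v_{3} + 2·v_{7} — sig = [2:1,1,2]
  • {2,3}:  v_{2} + v_{3} = 2·v_{6} — sig = [2:2]
  • {1,3,7,8}:  v_{1} + v_{3} + v_{7} + v_{8} = 0 — sig = [4:]
  • {1,3,5,7}:  v_{1} + v_{3} + v_{5} + v_{7} = v_{6} — sig = [4:1]
  • {1,5,6,7}:  v_{1} + v_{5} + v_{6} + v_{7} = v_{2} — sig = [4:1]

so the primitive-relation signature multiset is
    [2:1]
    [2:1]
    [2:1,1,2]
    [2:1,1,2]
    [2:1,1,2]
    [2:2]
    [4:]
    [4:1]
    [4:1]


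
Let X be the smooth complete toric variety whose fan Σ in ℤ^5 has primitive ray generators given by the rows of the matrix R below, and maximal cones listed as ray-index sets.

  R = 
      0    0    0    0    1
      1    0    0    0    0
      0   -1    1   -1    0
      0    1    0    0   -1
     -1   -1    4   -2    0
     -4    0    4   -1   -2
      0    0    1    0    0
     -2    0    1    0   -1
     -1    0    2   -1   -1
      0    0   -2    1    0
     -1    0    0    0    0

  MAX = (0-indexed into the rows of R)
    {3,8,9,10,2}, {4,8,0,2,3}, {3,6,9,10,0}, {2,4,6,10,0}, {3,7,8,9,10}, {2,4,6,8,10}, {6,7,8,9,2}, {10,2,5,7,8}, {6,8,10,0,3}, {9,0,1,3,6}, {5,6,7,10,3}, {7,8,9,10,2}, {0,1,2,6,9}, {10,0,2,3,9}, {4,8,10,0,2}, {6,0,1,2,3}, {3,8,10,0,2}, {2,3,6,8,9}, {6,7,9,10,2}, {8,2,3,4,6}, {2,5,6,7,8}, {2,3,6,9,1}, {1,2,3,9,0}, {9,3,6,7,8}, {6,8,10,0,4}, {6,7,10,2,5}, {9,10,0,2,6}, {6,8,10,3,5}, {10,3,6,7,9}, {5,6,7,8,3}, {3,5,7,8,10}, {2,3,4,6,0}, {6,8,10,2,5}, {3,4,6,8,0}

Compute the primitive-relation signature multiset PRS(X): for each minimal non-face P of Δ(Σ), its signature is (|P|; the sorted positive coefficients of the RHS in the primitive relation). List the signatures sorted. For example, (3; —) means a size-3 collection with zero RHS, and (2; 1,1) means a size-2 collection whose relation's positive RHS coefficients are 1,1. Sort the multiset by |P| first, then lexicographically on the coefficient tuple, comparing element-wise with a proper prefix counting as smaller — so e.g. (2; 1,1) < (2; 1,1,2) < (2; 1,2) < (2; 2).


|primitive collections| = 20. Relations:

  P = {1,10}:  v_{1} + v_{10} = 0  →  sig = (2; —)
  P = {1,5}:  v_{1} + v_{5} = v_{6} + v_{7} + v_{8}  →  sig = (2; 1,1,1)
  P = {1,7}:  v_{1} + v_{7} = v_{6} + v_{8} + v_{9}  →  sig = (2; 1,1,1)
  P = {1,8}:  v_{1} + v_{8} = v_{2} + v_{3} + v_{6}  →  sig = (2; 1,1,1)
  P = {4,9}:  v_{4} + v_{9} = v_{2} + v_{6} + v_{10}  →  sig = (2; 1,1,1)
  P = {1,4}:  v_{1} + v_{4} = v_{0} + 2·v_{2} + v_{3} + 2·v_{6}  →  sig = (2; 1,1,2,2)
  P = {4,7}:  v_{4} + v_{7} = v_{2} + 2·v_{6} + v_{8} + 2·v_{10}  →  sig = (2; 1,1,2,2)
  P = {0,7}:  v_{0} + v_{7} = v_{6} + 2·v_{10}  →  sig = (2; 1,2)
  P = {0,5}:  v_{0} + v_{5} = 2·v_{6} + v_{8} + 3·v_{10}  →  sig = (2; 1,2,3)
  P = {4,5}:  v_{4} + v_{5} = v_{2} + 3·v_{6} + 2·v_{8} + 3·v_{10}  →  sig = (2; 1,2,3,3)
  P = {5,9}:  v_{5} + v_{9} = 2·v_{7}  →  sig = (2; 2)
  P = {0,8,9}:  v_{0} + v_{8} + v_{9} = v_{10}  →  sig = (3; 1)
  P = {2,3,5}:  v_{2} + v_{3} + v_{5} = v_{7} + 2·v_{8}  →  sig = (3; 1,2)
  P = {2,3,7}:  v_{2} + v_{3} + v_{7} = 2·v_{8} + v_{9}  →  sig = (3; 1,2)
  P = {3,4,10}:  v_{3} + v_{4} + v_{10} = v_{0} + 2·v_{8}  →  sig = (3; 1,2)
  P = {0,2,6,8}:  v_{0} + v_{2} + v_{6} + v_{8} = v_{4}  →  sig = (4; 1)
  P = {2,3,6,10}:  v_{2} + v_{3} + v_{6} + v_{10} = v_{8}  →  sig = (4; 1)
  P = {6,7,8,10}:  v_{6} + v_{7} + v_{8} + v_{10} = v_{5}  →  sig = (4; 1)
  P = {6,8,9,10}:  v_{6} + v_{8} + v_{9} + v_{10} = v_{7}  →  sig = (4; 1)
  P = {0,2,3,6,9}:  v_{0} + v_{2} + v_{3} + v_{6} + v_{9} = 0  →  sig = (5; —)

Sorted signature multiset PRS(X):
    (2; —)
    (2; 1,1,1)
    (2; 1,1,1)
    (2; 1,1,1)
    (2; 1,1,1)
    (2; 1,1,2,2)
    (2; 1,1,2,2)
    (2; 1,2)
    (2; 1,2,3)
    (2; 1,2,3,3)
    (2; 2)
    (3; 1)
    (3; 1,2)
    (3; 1,2)
    (3; 1,2)
    (4; 1)
    (4; 1)
    (4; 1)
    (4; 1)
    (5; —)


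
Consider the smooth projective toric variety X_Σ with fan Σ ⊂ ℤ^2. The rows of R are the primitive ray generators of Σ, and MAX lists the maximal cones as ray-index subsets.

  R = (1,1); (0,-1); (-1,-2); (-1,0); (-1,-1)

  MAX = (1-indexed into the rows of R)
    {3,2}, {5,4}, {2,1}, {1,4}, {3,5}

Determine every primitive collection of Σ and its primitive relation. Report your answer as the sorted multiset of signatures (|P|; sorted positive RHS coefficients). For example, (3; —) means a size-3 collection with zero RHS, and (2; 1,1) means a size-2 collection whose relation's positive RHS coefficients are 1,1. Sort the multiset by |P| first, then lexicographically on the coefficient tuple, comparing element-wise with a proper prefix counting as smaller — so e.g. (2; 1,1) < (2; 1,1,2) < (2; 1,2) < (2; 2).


Δ(Σ) — 5 vertices, 5 min non-faces:

  • {1,5}:  v_{1} + v_{5} = 0 — sig = (2; —)
  • {1,3}:  v_{1} + v_{3} = v_{2} — sig = (2; 1)
  • {2,4}:  v_{2} + v_{4} = v_{5} — sig = (2; 1)
  • {2,5}:  v_{2} + v_{5} = v_{3} — sig = (2; 1)
  • {3,4}:  v_{3} + v_{4} = 2·v_{5} — sig = (2; 2)

so the primitive-relation signature multiset is
[(2; —), (2; 1), (2; 1), (2; 1), (2; 2)]


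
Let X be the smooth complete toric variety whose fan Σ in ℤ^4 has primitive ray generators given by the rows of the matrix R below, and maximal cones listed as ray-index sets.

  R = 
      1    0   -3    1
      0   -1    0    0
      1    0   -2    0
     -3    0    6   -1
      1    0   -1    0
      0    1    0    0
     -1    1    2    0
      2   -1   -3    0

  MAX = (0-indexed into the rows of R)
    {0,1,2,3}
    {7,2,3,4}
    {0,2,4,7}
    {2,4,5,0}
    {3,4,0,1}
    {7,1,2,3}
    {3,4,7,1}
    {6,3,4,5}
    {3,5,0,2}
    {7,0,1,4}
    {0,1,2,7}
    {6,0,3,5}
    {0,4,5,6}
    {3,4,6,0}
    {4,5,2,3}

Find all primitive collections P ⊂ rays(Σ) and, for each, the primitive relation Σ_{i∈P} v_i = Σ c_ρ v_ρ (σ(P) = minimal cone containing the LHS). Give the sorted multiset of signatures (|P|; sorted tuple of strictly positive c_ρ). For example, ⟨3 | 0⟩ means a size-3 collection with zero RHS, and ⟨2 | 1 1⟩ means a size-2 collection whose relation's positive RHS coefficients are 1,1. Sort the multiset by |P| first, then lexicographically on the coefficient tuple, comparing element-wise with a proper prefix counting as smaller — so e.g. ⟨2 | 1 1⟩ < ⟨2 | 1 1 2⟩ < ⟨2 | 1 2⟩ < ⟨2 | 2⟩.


|primitive collections| = 9. Relations:

  P = {1,5}:  v_{1} + v_{5} = 0  →  sig = ⟨2 | 0⟩
  P = {2,6}:  v_{2} + v_{6} = v_{5}  →  sig = ⟨2 | 1⟩
  P = {6,7}:  v_{6} + v_{7} = v_{4}  →  sig = ⟨2 | 1⟩
  P = {5,7}:  v_{5} + v_{7} = v_{2} + v_{4}  →  sig = ⟨2 | 1 1⟩
  P = {1,6}:  v_{1} + v_{6} = v_{0} + v_{3} + v_{4}  →  sig = ⟨2 | 1 1 1⟩
  P = {0,3,7}:  v_{0} + v_{3} + v_{7} = v_{1}  →  sig = ⟨3 | 1⟩
  P = {1,2,4}:  v_{1} + v_{2} + v_{4} = v_{7}  →  sig = ⟨3 | 1⟩
  P = {0,2,3,4}:  v_{0} + v_{2} + v_{3} + v_{4} = 0  →  sig = ⟨4 | 0⟩
  P = {0,3,4,5}:  v_{0} + v_{3} + v_{4} + v_{5} = v_{6}  →  sig = ⟨4 | 1⟩

so the primitive-relation signature multiset is
    |P|=2: 5 collections, coeffs (), (1), (1), (1,1), (1,1,1)
    |P|=3: 2 collections, coeffs (1), (1)
    |P|=4: 2 collections, coeffs (), (1)


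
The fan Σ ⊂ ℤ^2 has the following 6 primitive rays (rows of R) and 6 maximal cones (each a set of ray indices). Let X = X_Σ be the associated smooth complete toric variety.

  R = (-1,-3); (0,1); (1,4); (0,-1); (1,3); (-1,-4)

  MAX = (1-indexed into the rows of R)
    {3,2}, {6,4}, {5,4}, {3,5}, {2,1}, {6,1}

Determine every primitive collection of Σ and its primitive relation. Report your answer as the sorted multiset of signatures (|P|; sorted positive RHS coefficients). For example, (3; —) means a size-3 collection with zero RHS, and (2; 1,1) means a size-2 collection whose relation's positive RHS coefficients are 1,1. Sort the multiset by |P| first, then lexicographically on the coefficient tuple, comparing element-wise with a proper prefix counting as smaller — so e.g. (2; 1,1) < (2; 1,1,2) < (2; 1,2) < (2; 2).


Σ has 9 primitive collections:

  • {1,5}:  v_{1} + v_{5} = 0  ⇒ sig = (2; —)
  • {2,4}:  v_{2} + v_{4} = 0  ⇒ sig = (2; —)
  • {3,6}:  v_{3} + v_{6} = 0  ⇒ sig = (2; —)
  • {1,3}:  v_{1} + v_{3} = v_{2}  ⇒ sig = (2; 1)
  • {1,4}:  v_{1} + v_{4} = v_{6}  ⇒ sig = (2; 1)
  • {2,5}:  v_{2} + v_{5} = v_{3}  ⇒ sig = (2; 1)
  • {2,6}:  v_{2} + v_{6} = v_{1}  ⇒ sig = (2; 1)
  • {3,4}:  v_{3} + v_{4} = v_{5}  ⇒ sig = (2; 1)
  • {5,6}:  v_{5} + v_{6} = v_{4}  ⇒ sig = (2; 1)

Hence PRS(X_Σ) =
[(2; —), (2; —), (2; —), (2; 1), (2; 1), (2; 1), (2; 1), (2; 1), (2; 1)]


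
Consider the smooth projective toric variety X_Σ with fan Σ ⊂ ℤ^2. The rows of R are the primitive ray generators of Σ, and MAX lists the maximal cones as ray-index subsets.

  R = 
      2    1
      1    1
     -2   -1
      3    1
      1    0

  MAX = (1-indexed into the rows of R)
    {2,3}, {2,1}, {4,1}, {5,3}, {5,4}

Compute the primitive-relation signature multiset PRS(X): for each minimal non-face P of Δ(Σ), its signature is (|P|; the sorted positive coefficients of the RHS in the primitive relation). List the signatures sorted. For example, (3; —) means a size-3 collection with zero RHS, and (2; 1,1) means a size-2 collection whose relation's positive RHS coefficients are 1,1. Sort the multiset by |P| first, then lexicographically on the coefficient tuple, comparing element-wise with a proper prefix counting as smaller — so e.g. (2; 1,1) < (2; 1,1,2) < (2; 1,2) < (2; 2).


The 5 primitive collections of Σ (r=5, n=2):

  • {1,3}:  v_{1} + v_{3} = 0 — sig = (2; —)
  • {1,5}:  v_{1} + v_{5} = v_{4} — sig = (2; 1)
  • {2,5}:  v_{2} + v_{5} = v_{1} — sig = (2; 1)
  • {3,4}:  v_{3} + v_{4} = v_{5} — sig = (2; 1)
  • {2,4}:  v_{2} + v_{4} = 2·v_{1} — sig = (2; 2)

so the primitive-relation signature multiset is
{ (2; —),  (2; 1) ×3,  (2; 2) }


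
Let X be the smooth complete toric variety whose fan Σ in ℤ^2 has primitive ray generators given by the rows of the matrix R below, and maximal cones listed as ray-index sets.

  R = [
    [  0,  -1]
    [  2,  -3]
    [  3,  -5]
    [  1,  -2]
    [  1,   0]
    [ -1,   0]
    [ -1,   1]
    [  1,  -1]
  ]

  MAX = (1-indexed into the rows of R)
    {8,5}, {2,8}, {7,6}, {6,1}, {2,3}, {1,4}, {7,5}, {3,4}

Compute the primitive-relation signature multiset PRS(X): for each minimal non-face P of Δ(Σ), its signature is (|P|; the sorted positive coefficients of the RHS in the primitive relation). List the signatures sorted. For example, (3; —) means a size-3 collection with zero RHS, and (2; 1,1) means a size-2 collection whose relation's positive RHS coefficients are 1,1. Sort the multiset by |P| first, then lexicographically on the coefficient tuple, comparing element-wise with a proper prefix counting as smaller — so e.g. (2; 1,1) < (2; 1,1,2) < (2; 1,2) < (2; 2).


Σ has 20 primitive collections:

  P={5,6}:  v_{5} + v_{6} = 0  ⇒ sig = (2; —)
  P={7,8}:  v_{7} + v_{8} = 0  ⇒ sig = (2; —)
  P={1,5}:  v_{1} + v_{5} = v_{8}  ⇒ sig = (2; 1)
  P={1,7}:  v_{1} + v_{7} = v_{6}  ⇒ sig = (2; 1)
  P={1,8}:  v_{1} + v_{8} = v_{4}  ⇒ sig = (2; 1)
  P={2,4}:  v_{2} + v_{4} = v_{3}  ⇒ sig = (2; 1)
  P={2,7}:  v_{2} + v_{7} = v_{4}  ⇒ sig = (2; 1)
  P={4,7}:  v_{4} + v_{7} = v_{1}  ⇒ sig = (2; 1)
  P={4,8}:  v_{4} + v_{8} = v_{2}  ⇒ sig = (2; 1)
  P={6,8}:  v_{6} + v_{8} = v_{1}  ⇒ sig = (2; 1)
  P={2,6}:  v_{2} + v_{6} = v_{1} + v_{4}  ⇒ sig = (2; 1,1)
  P={3,5}:  v_{3} + v_{5} = v_{2} + 2·v_{8}  ⇒ sig = (2; 1,2)
  P={3,6}:  v_{3} + v_{6} = v_{1} + 2·v_{4}  ⇒ sig = (2; 1,2)
  P={1,2}:  v_{1} + v_{2} = 2·v_{4}  ⇒ sig = (2; 2)
  P={3,7}:  v_{3} + v_{7} = 2·v_{4}  ⇒ sig = (2; 2)
  P={3,8}:  v_{3} + v_{8} = 2·v_{2}  ⇒ sig = (2; 2)
  P={4,5}:  v_{4} + v_{5} = 2·v_{8}  ⇒ sig = (2; 2)
  P={4,6}:  v_{4} + v_{6} = 2·v_{1}  ⇒ sig = (2; 2)
  P={1,3}:  v_{1} + v_{3} = 3·v_{4}  ⇒ sig = (2; 3)
  P={2,5}:  v_{2} + v_{5} = 3·v_{8}  ⇒ sig = (2; 3)

Hence PRS(X_Σ) =
    (2; —)
    (2; —)
    (2; 1)
    (2; 1)
    (2; 1)
    (2; 1)
    (2; 1)
    (2; 1)
    (2; 1)
    (2; 1)
    (2; 1,1)
    (2; 1,2)
    (2; 1,2)
    (2; 2)
    (2; 2)
    (2; 2)
    (2; 2)
    (2; 2)
    (2; 3)
    (2; 3)


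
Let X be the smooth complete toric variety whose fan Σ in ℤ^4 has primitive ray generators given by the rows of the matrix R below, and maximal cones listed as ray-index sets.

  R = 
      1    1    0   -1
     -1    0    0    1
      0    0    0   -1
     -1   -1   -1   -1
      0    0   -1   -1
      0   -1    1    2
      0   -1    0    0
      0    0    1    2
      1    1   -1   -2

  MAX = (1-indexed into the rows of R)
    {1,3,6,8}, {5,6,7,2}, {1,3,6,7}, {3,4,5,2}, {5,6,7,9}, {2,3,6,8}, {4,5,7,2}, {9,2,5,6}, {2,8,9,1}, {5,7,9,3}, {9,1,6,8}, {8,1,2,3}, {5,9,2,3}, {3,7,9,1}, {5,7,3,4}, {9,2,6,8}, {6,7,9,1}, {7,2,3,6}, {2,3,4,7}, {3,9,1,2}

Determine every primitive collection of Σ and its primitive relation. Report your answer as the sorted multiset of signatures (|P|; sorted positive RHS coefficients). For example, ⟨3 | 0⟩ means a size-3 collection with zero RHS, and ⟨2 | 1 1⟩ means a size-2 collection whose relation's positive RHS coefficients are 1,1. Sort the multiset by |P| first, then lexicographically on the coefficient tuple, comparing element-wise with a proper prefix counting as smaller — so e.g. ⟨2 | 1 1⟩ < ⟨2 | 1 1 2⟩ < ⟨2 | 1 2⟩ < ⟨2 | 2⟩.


14 collections generate NE(X_Σ); each relation:

  P = {1,5}:  v_{1} + v_{5} = v_{9} ; sig = ⟨2 | 1⟩
  P = {7,8}:  v_{7} + v_{8} = v_{6} ; sig = ⟨2 | 1⟩
  P = {1,4}:  v_{1} + v_{4} = v_{3} + v_{5} ; sig = ⟨2 | 1 1⟩
  P = {4,8}:  v_{4} + v_{8} = v_{2} + v_{7} ; sig = ⟨2 | 1 1⟩
  P = {5,8}:  v_{5} + v_{8} = v_{2} + v_{6} + v_{9} ; sig = ⟨2 | 1 1 1⟩
  P = {4,6}:  v_{4} + v_{6} = v_{2} + 2·v_{7} ; sig = ⟨2 | 1 2⟩
  P = {4,9}:  v_{4} + v_{9} = v_{3} + 2·v_{5} ; sig = ⟨2 | 1 2⟩
  P = {1,2,7}:  v_{1} + v_{2} + v_{7} = 0 ; sig = ⟨3 | 0⟩
  P = {1,2,6}:  v_{1} + v_{2} + v_{6} = v_{8} ; sig = ⟨3 | 1⟩
  P = {2,7,9}:  v_{2} + v_{7} + v_{9} = v_{5} ; sig = ⟨3 | 1⟩
  P = {3,5,6}:  v_{3} + v_{5} + v_{6} = v_{7} ; sig = ⟨3 | 1⟩
  P = {3,8,9}:  v_{3} + v_{8} + v_{9} = v_{1} ; sig = ⟨3 | 1⟩
  P = {3,6,9}:  v_{3} + v_{6} + v_{9} = v_{1} + v_{7} ; sig = ⟨3 | 1 1⟩
  P = {2,3,5,7}:  v_{2} + v_{3} + v_{5} + v_{7} = v_{4} ; sig = ⟨4 | 1⟩

Hence PRS(X_Σ) =
{ ⟨2 | 1⟩ ×2,  ⟨2 | 1 1⟩ ×2,  ⟨2 | 1 1 1⟩,  ⟨2 | 1 2⟩ ×2,  ⟨3 | 0⟩,  ⟨3 | 1⟩ ×4,  ⟨3 | 1 1⟩,  ⟨4 | 1⟩ }
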